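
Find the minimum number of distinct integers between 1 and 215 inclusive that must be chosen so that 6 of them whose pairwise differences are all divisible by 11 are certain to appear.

Integers whose pairwise differences are multiples of 11 are exactly those sharing a remainder mod 11. By the pigeonhole principle, the 11 residue classes mod 11 are the pigeonholes.
With 55 integers one could put 5 in each residue class and have no class reach 6.
The 56th integer pushes some class to 6, so 11·5 + 1 = 56.

56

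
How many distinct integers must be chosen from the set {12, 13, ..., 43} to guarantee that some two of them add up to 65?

22

Group the elements by complementary pair {x, 65−x}: {22,43}, {23,42}, {24,41}, …, giving 11 two-element pairs and 10 integers whose partner 65−x falls outside [12,43].
Pigeonhole: treating each of those 21 groups as a pigeonhole, one can pick one integer per group — 21 integers — with no two summing to 65.
The 22nd integer lands in an occupied pair, forcing a sum of 65.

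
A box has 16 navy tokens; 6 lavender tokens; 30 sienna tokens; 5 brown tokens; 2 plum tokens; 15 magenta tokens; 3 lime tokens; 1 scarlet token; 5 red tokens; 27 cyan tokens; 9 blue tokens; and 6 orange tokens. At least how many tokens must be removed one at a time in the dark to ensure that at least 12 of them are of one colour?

An adversary could hand out at most 11 tokens per colour (8 colours run out sooner): 11 + 6 + 11 + 5 + 2 + 11 + 3 + 1 + 5 + 11 + 9 + 6 = 81 tokens and still no colour has 12.
Pigeonhole: one more token lands in a colour already at 11, so 82 draws are enough and 81 are not.

82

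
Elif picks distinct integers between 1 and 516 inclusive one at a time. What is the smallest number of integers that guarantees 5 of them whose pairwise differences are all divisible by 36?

Integers whose pairwise differences are multiples of 36 are exactly those sharing a remainder mod 36. The 36 residue classes mod 36 are the pigeonholes.
With 144 integers one could put 4 in each residue class and have no class reach 5.
The 145th integer pushes some class to 5, so 36·4 + 1 = 145.

145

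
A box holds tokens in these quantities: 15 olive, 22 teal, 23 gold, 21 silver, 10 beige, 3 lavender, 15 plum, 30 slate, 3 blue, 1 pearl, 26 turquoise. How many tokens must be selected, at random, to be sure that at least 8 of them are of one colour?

An adversary could hand out at most 7 tokens per colour (lavender, blue, pearl run out sooner): 7 + 7 + 7 + 7 + 7 + 3 + 7 + 7 + 3 + 1 + 7 = 63 tokens and still no colour has 8.
One more token lands in a colour already at 7, so 64 draws are enough and 63 are not.

64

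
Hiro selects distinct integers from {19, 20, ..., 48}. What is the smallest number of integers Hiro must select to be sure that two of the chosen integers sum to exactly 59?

20

A set avoiding the sum 59 can contain at most one of each pair {x, 59−x}, plus the 8 elements whose complement lies outside the range.
The integers 30, …, 48 (19 of them) are such a set: any two sum to at least 30+31 = 61 > 59.
By the pigeonhole principle, any 20th integer completes one of the 11 pairs, so 20 choices force a sum of 59.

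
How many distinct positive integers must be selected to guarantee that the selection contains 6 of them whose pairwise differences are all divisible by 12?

Integers whose pairwise differences are multiples of 12 are exactly those sharing a remainder mod 12. The 12 residue classes mod 12 are the pigeonholes.
With 60 integers one could put 5 in each residue class and have no class reach 6.
The 61st integer pushes some class to 6, so 12·5 + 1 = 61.

61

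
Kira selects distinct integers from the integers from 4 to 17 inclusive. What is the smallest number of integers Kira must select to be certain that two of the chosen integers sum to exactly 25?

10

Two chosen integers sum to 25 exactly when both halves of some pair {x, 25−x} with 8 ≤ x ≤ 25−x ≤ 17 are chosen — 5 such pairs.
The remaining 4 elements (those with no distinct partner in range) can never complete a 25-sum, so the worst case takes all of them and one from each pair: 4 + 5 = 9.
By pigeonhole, the 10th integer has to be the second member of some pair, so 9 + 1 = 10.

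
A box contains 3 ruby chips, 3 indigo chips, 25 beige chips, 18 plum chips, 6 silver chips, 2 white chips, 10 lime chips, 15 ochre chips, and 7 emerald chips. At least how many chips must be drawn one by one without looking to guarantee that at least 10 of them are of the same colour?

58

Pigeonhole: the 9 colours are the holes; the chips drawn are the pigeons.
To avoid 10 of any one colour, the worst case takes at most 9 of each colour, or every chip of a colour that has fewer than 9.
That gives 3 + 3 + 9 + 9 + 6 + 2 + 9 + 9 + 7 = 57 chips with no colour reaching 10.
The next chip forces some colour to 10, so 57 + 1 = 58.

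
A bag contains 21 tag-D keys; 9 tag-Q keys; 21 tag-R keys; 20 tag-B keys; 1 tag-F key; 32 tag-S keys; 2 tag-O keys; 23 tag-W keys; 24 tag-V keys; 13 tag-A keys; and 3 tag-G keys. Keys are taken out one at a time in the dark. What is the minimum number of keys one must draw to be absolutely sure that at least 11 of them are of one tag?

86

By pigeonhole, the 11 tags are the holes; the keys drawn are the pigeons.
To avoid 11 of any one tag, the worst case takes at most 10 of each tag, or every key of a tag that has fewer than 10.
That gives 10 + 9 + 10 + 10 + 1 + 10 + 2 + 10 + 10 + 10 + 3 = 85 keys with no tag reaching 11.
The next key forces some tag to 11, so 85 + 1 = 86.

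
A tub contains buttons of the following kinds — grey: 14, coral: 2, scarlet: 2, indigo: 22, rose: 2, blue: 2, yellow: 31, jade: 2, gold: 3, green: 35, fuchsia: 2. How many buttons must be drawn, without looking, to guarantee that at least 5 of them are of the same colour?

32

Pigeonhole: the 11 colours are the holes; the buttons drawn are the pigeons.
To avoid 5 of any one colour, the worst case takes at most 4 of each colour, or every button of a colour that has fewer than 4.
That gives 4 + 2 + 2 + 4 + 2 + 2 + 4 + 2 + 3 + 4 + 2 = 31 buttons with no colour reaching 5.
The next button forces some colour to 5, so 31 + 1 = 32.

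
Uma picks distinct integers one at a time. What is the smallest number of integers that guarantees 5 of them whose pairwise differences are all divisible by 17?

Integers whose pairwise differences are multiples of 17 are exactly those sharing a remainder mod 17. By pigeonhole, the 17 residue classes mod 17 are the pigeonholes.
With 68 integers one could put 4 in each residue class and have no class reach 5.
The 69th integer pushes some class to 5, so 17·4 + 1 = 69.

69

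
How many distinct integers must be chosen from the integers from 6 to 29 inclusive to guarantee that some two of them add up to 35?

Group the elements by complementary pair {x, 35−x}: {6,29}, {7,28}, {8,27}, …, giving 12 two-element pairs.
By the pigeonhole principle, treating each of those 12 groups as a pigeonhole, one can pick one integer per group — 12 integers — with no two summing to 35.
The 13th integer lands in an occupied pair, forcing a sum of 35.

13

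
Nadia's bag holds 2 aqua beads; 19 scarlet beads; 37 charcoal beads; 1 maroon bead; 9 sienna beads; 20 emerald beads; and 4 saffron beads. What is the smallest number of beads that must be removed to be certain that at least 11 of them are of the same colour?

47

Put each drawn bead into a box by colour. The largest draw with every box below 11 takes min(count, 10) from each colour; colours with fewer than 10 contribute all they have.
Σ min(cᵢ, 10) = 2 + 10 + 10 + 1 + 9 + 10 + 4 = 46.
Draw number 46 + 1 = 47 must push one box to 11.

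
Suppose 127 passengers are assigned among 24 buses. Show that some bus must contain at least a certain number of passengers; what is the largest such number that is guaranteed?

6

The 24 buses are the holes and the 127 passengers are the pigeons.
If every bus held at most 5 passengers, the total would be at most 24 × 5 = 120, which is less than 127.
So some bus holds at least ⌈127/24⌉ = 6 passengers.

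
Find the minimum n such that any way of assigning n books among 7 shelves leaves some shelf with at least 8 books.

With 49 books one could put exactly 7 in each of the 7 shelves, and no shelf would reach 8.
Pigeonhole: one more book must land in a shelf that already has 7, giving it 8.
So 7 × 7 + 1 = 50 books are required.

50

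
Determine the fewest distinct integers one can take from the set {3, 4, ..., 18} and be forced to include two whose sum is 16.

Two chosen integers sum to 16 exactly when both halves of some pair {x, 16−x} with 3 ≤ x ≤ 16−x ≤ 13 are chosen — 5 such pairs.
The remaining 6 elements (those with no distinct partner in range) can never complete a 16-sum, so the worst case takes all of them and one from each pair: 6 + 5 = 11.
By the pigeonhole principle, the 12th integer has to be the second member of some pair, so 11 + 1 = 12.

12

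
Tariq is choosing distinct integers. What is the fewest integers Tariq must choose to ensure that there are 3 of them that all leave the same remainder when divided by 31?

63

The 31 residue classes mod 31 are the pigeonholes.
With 62 integers one could put 2 in each residue class and have no class reach 3.
The 63rd integer pushes some class to 3, so 31·2 + 1 = 63.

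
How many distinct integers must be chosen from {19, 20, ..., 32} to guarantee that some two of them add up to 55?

10

A set avoiding the sum 55 can contain at most one of each pair {x, 55−x}, plus the 4 elements whose complement lies outside the range.
The integers 19, …, 27 (9 of them) are such a set: any two sum to at least 19+20 = 39 and at most 26+27 = 53 < 55.
Any 10th integer completes one of the 5 pairs, so 10 choices force a sum of 55.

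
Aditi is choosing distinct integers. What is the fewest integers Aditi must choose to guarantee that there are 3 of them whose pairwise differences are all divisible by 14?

Integers whose pairwise differences are multiples of 14 are exactly those sharing a remainder mod 14. By the pigeonhole principle, the 14 residue classes mod 14 are the pigeonholes.
With 28 integers one could put 2 in each residue class and have no class reach 3.
The 29th integer pushes some class to 3, so 14·2 + 1 = 29.

29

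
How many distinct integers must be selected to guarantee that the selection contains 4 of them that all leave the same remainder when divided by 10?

31

The 10 residue classes mod 10 are the pigeonholes.
With 30 integers one could put 3 in each residue class and have no class reach 4.
The 31st integer pushes some class to 4, so 10·3 + 1 = 31.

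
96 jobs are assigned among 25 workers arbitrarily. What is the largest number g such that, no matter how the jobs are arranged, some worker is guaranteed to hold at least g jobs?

The 25 workers are the holes and the 96 jobs are the pigeons.
If every worker held at most 3 jobs, the total would be at most 25 × 3 = 75, which is less than 96.
So some worker holds at least ⌈96/25⌉ = 4 jobs.

4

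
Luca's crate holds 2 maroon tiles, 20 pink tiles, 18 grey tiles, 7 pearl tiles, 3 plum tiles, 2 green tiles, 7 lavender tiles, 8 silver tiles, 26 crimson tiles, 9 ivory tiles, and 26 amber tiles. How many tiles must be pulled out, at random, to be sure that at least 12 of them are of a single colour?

Pigeonhole: the 11 colours are the holes; the tiles drawn are the pigeons.
To avoid 12 of any one colour, the worst case takes at most 11 of each colour, or every tile of a colour that has fewer than 11.
That gives 2 + 11 + 11 + 7 + 3 + 2 + 7 + 8 + 11 + 9 + 11 = 82 tiles with no colour reaching 12.
The next tile forces some colour to 12, so 82 + 1 = 83.

83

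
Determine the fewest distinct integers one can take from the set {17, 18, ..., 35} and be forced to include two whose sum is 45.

A set avoiding the sum 45 can contain at most one of each pair {x, 45−x}, plus the 7 elements whose complement lies outside the range.
The integers 23, …, 35 (13 of them) are such a set: any two sum to at least 23+24 = 47 > 45.
By the pigeonhole principle, any 14th integer completes one of the 6 pairs, so 14 choices force a sum of 45.

14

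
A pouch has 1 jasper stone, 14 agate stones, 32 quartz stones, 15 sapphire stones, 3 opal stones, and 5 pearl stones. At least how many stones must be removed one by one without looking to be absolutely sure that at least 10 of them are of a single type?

37

Put each drawn stone into a box by type. The largest draw with every box below 10 takes min(count, 9) from each type; types with fewer than 9 contribute all they have.
Σ min(cᵢ, 9) = 1 + 9 + 9 + 9 + 3 + 5 = 36.
Draw number 36 + 1 = 37 must push one box to 10.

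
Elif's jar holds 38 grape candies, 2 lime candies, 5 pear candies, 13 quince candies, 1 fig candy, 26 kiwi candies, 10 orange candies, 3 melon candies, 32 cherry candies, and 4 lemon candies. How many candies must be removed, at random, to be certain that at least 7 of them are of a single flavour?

46

Put each drawn candy into a box by flavour. The largest draw with every box below 7 takes min(count, 6) from each flavour; flavours with fewer than 6 contribute all they have.
Σ min(cᵢ, 6) = 6 + 2 + 5 + 6 + 1 + 6 + 6 + 3 + 6 + 4 = 45.
Draw number 45 + 1 = 46 must push one box to 7.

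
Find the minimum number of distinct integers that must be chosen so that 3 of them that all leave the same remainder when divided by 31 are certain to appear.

63

By the pigeonhole principle, the 31 residue classes mod 31 are the pigeonholes.
With 62 integers one could put 2 in each residue class and have no class reach 3.
The 63rd integer pushes some class to 3, so 31·2 + 1 = 63.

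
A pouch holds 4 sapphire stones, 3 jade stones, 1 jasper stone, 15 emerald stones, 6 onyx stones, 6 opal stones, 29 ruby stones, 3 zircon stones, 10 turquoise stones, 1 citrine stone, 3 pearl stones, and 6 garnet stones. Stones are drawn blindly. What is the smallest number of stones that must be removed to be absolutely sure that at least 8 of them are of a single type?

An adversary could hand out at most 7 stones per type (9 types run out sooner): 4 + 3 + 1 + 7 + 6 + 6 + 7 + 3 + 7 + 1 + 3 + 6 = 54 stones and still no type has 8.
One more stone lands in a type already at 7, so 55 draws are enough and 54 are not.

55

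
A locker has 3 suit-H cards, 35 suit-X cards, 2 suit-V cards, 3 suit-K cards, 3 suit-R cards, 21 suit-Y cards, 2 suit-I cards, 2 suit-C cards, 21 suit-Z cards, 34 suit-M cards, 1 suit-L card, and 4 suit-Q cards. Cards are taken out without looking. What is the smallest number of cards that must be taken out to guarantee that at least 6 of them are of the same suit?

41

Put each drawn card into a box by suit. The largest draw with every box below 6 takes min(count, 5) from each suit; suits with fewer than 5 contribute all they have.
Σ min(cᵢ, 5) = 3 + 5 + 2 + 3 + 3 + 5 + 2 + 2 + 5 + 5 + 1 + 4 = 40.
Draw number 40 + 1 = 41 must push one box to 6.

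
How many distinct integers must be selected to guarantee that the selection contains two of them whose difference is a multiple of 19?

Integers whose pairwise differences are multiples of 19 are exactly those sharing a remainder mod 19. By the pigeonhole principle, the 19 residue classes mod 19 are the pigeonholes.
With 19 integers one could put 1 in each residue class and have no class reach 2.
The 20th integer pushes some class to 2, so 19·1 + 1 = 20.

20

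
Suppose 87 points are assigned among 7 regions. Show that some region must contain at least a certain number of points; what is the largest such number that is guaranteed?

13

The 7 regions are the holes and the 87 points are the pigeons.
If every region held at most 12 points, the total would be at most 7 × 12 = 84, which is less than 87.
So some region holds at least ⌈87/7⌉ = 13 points.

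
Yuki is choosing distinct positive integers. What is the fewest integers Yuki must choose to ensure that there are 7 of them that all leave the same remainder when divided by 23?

139

By the pigeonhole principle, the 23 residue classes mod 23 are the pigeonholes.
With 138 integers one could put 6 in each residue class and have no class reach 7.
The 139th integer pushes some class to 7, so 23·6 + 1 = 139.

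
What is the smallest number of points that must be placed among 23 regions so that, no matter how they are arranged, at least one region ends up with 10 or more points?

With 207 points one could put exactly 9 in each of the 23 regions, and no region would reach 10.
One more point must land in a region that already has 9, giving it 10.
So 23 × 9 + 1 = 208 points are required.

208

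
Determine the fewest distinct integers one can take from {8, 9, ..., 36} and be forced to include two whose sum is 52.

20

Two chosen integers sum to 52 exactly when both halves of some pair {x, 52−x} with 16 ≤ x ≤ 52−x ≤ 36 are chosen — 10 such pairs.
The remaining 9 elements (those with no distinct partner in range) can never complete a 52-sum, so the worst case takes all of them and one from each pair: 9 + 10 = 19.
Pigeonhole: the 20th integer has to be the second member of some pair, so 19 + 1 = 20.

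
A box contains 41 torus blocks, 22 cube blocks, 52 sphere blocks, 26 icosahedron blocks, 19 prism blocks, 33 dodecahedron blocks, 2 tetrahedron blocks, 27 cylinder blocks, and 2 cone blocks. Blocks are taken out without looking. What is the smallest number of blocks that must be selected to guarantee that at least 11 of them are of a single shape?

By the pigeonhole principle, put each drawn block into a box by shape. The largest draw with every box below 11 takes min(count, 10) from each shape; shapes with fewer than 10 contribute all they have.
Σ min(cᵢ, 10) = 10 + 10 + 10 + 10 + 10 + 10 + 2 + 10 + 2 = 74.
Draw number 74 + 1 = 75 must push one box to 11.

75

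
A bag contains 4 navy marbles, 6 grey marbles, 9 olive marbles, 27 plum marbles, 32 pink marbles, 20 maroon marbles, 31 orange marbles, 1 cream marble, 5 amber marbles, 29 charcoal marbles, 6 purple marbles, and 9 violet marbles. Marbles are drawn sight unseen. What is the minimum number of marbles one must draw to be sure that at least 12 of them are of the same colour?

Put each drawn marble into a box by colour. The largest draw with every box below 12 takes min(count, 11) from each colour; colours with fewer than 11 contribute all they have.
Σ min(cᵢ, 11) = 4 + 6 + 9 + 11 + 11 + 11 + 11 + 1 + 5 + 11 + 6 + 9 = 95.
Draw number 95 + 1 = 96 must push one box to 12.

96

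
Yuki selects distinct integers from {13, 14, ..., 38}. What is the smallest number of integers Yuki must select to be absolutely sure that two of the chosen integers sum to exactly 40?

20

Group the elements by complementary pair {x, 40−x}: {13,27}, {14,26}, {15,25}, …, giving 7 two-element pairs, the single value 20 (it cannot pair with itself since the integers are distinct), and 11 integers whose partner 40−x falls outside [13,38].
Pigeonhole: treating each of those 19 groups as a pigeonhole, one can pick one integer per group — 19 integers — with no two summing to 40.
The 20th integer lands in an occupied pair, forcing a sum of 40.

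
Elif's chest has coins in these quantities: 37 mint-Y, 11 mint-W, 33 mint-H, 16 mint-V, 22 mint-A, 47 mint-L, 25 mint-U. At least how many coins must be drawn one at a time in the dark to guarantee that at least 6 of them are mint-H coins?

In the worst case for collecting mint-H coins, every non-mint-H coin comes out first.
There are 37 + 11 + 16 + 22 + 47 + 25 = 158 non-mint-H coins altogether.
After those, each further coin must be mint-H, so 158 + 6 = 164 draws guarantee 6 mint-H coins.

164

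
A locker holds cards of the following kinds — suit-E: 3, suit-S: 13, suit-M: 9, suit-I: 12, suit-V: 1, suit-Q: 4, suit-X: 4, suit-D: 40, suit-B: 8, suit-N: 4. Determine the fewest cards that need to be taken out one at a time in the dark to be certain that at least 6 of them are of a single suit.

42

The 10 suits are the holes; the cards drawn are the pigeons.
To avoid 6 of any one suit, the worst case takes at most 5 of each suit, or every card of a suit that has fewer than 5.
That gives 3 + 5 + 5 + 5 + 1 + 4 + 4 + 5 + 5 + 4 = 41 cards with no suit reaching 6.
The next card forces some suit to 6, so 41 + 1 = 42.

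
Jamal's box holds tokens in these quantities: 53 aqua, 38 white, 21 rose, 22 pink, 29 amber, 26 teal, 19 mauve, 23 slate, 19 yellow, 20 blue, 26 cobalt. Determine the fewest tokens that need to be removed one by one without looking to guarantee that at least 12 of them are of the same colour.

122

By the pigeonhole principle, the 11 colours are the holes; the tokens drawn are the pigeons.
To avoid 12 of any one colour, the worst case takes at most 11 of each colour.
That gives 11 + 11 + 11 + 11 + 11 + 11 + 11 + 11 + 11 + 11 + 11 = 121 tokens with no colour reaching 12.
The next token forces some colour to 12, so 121 + 1 = 122.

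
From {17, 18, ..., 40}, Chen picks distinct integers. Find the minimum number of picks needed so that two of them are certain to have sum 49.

17

A set avoiding the sum 49 can contain at most one of each pair {x, 49−x}, plus the 8 elements whose complement lies outside the range.
The integers 25, …, 40 (16 of them) are such a set: any two sum to at least 25+26 = 51 > 49.
Pigeonhole: any 17th integer completes one of the 8 pairs, so 17 choices force a sum of 49.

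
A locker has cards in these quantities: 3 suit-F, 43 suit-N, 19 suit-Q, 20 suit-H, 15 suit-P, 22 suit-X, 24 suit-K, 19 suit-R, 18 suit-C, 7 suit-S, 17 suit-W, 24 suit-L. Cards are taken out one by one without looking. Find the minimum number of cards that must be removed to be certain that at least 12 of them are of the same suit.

An adversary could hand out at most 11 cards per suit (suit-F, suit-S run out sooner): 3 + 11 + 11 + 11 + 11 + 11 + 11 + 11 + 11 + 7 + 11 + 11 = 120 cards and still no suit has 12.
By pigeonhole, one more card lands in a suit already at 11, so 121 draws are enough and 120 are not.

121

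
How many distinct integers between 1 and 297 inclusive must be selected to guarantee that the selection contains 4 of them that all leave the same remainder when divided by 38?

The 38 residue classes mod 38 are the pigeonholes.
With 114 integers one could put 3 in each residue class and have no class reach 4.
The 115th integer pushes some class to 4, so 38·3 + 1 = 115.

115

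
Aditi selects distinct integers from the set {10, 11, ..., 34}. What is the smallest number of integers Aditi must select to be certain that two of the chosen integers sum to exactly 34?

19

A set avoiding the sum 34 can contain at most one of each pair {x, 34−x}, plus the 11 elements whose complement lies outside the range or equal to its own complement.
The integers 17, …, 34 (18 of them) are such a set: any two sum to at least 17+18 = 35 > 34.
By the pigeonhole principle, any 19th integer completes one of the 7 pairs, so 19 choices force a sum of 34.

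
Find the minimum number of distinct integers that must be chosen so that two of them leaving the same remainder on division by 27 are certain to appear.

28

Pigeonhole: the 27 residue classes mod 27 are the pigeonholes.
With 27 integers one could put 1 in each residue class and have no class reach 2.
The 28th integer pushes some class to 2, so 27·1 + 1 = 28.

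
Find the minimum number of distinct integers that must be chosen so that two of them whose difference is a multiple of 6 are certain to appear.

7

Integers whose pairwise differences are multiples of 6 are exactly those sharing a remainder mod 6. The 6 residue classes mod 6 are the pigeonholes.
With 6 integers one could put 1 in each residue class and have no class reach 2.
The 7th integer pushes some class to 2, so 6·1 + 1 = 7.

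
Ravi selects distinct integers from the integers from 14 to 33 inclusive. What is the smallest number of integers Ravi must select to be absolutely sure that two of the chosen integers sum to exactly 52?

Two chosen integers sum to 52 exactly when both halves of some pair {x, 52−x} with 19 ≤ x ≤ 52−x ≤ 33 are chosen — 7 such pairs.
The remaining 6 elements (those with no distinct partner in range) can never complete a 52-sum, so the worst case takes all of them and one from each pair: 6 + 7 = 13.
By the pigeonhole principle, the 14th integer has to be the second member of some pair, so 13 + 1 = 14.

14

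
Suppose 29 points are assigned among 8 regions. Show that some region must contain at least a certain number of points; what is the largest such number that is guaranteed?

4

By the pigeonhole principle, the 8 regions are the holes and the 29 points are the pigeons.
If every region held at most 3 points, the total would be at most 8 × 3 = 24, which is less than 29.
So some region holds at least ⌈29/8⌉ = 4 points.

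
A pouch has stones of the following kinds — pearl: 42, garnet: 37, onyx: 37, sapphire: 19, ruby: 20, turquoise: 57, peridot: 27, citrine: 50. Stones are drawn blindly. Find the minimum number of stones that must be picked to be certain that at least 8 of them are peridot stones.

270

In the worst case for collecting peridot stones, every non-peridot stone comes out first.
There are 42 + 37 + 37 + 19 + 20 + 57 + 50 = 262 non-peridot stones altogether.
After those, each further stone must be peridot, so 262 + 8 = 270 draws guarantee 8 peridot stones.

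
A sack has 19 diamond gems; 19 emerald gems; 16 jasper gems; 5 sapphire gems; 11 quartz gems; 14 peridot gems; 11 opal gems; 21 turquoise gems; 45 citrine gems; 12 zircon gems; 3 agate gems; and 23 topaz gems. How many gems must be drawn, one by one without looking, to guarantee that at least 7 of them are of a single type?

By pigeonhole, the 12 types are the holes; the gems drawn are the pigeons.
To avoid 7 of any one type, the worst case takes at most 6 of each type, or every gem of a type that has fewer than 6.
That gives 6 + 6 + 6 + 5 + 6 + 6 + 6 + 6 + 6 + 6 + 3 + 6 = 68 gems with no type reaching 7.
The next gem forces some type to 7, so 68 + 1 = 69.

69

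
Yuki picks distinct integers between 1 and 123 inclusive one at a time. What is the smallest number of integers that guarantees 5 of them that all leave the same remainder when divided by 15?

The 15 residue classes mod 15 are the pigeonholes.
With 60 integers one could put 4 in each residue class and have no class reach 5.
The 61st integer pushes some class to 5, so 15·4 + 1 = 61.

61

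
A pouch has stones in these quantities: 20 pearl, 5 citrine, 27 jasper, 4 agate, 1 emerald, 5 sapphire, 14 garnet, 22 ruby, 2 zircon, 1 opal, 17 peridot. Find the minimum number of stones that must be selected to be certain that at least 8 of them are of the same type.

54

The 11 types are the holes; the stones drawn are the pigeons.
To avoid 8 of any one type, the worst case takes at most 7 of each type, or every stone of a type that has fewer than 7.
That gives 7 + 5 + 7 + 4 + 1 + 5 + 7 + 7 + 2 + 1 + 7 = 53 stones with no type reaching 8.
The next stone forces some type to 8, so 53 + 1 = 54.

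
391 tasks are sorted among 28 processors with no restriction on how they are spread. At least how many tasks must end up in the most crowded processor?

The 28 processors are the holes and the 391 tasks are the pigeons.
If every processor held at most 13 tasks, the total would be at most 28 × 13 = 364, which is less than 391.
So some processor holds at least ⌈391/28⌉ = 14 tasks.

14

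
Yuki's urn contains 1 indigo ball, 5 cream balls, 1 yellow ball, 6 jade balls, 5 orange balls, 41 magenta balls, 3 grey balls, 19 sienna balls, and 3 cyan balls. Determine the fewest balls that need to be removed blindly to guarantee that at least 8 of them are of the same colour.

39

The 9 colours are the holes; the balls drawn are the pigeons.
To avoid 8 of any one colour, the worst case takes at most 7 of each colour, or every ball of a colour that has fewer than 7.
That gives 1 + 5 + 1 + 6 + 5 + 7 + 3 + 7 + 3 = 38 balls with no colour reaching 8.
The next ball forces some colour to 8, so 38 + 1 = 39.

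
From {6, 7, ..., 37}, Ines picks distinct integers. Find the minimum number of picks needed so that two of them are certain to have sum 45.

Group the elements by complementary pair {x, 45−x}: {8,37}, {9,36}, {10,35}, …, giving 15 two-element pairs and 2 integers whose partner 45−x falls outside [6,37].
Treating each of those 17 groups as a pigeonhole, one can pick one integer per group — 17 integers — with no two summing to 45.
The 18th integer lands in an occupied pair, forcing a sum of 45.

18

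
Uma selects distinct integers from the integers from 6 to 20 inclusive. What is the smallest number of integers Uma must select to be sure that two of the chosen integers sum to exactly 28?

A set avoiding the sum 28 can contain at most one of each pair {x, 28−x}, plus the 3 elements whose complement lies outside the range or equal to its own complement.
The integers 6, …, 14 (9 of them) are such a set: any two sum to at least 6+7 = 13 and at most 13+14 = 27 < 28.
Any 10th integer completes one of the 6 pairs, so 10 choices force a sum of 28.

10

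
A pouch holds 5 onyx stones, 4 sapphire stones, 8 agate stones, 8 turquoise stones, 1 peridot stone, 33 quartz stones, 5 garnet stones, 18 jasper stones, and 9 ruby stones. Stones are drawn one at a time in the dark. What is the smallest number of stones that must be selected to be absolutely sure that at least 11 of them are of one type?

61

By the pigeonhole principle, the 9 types are the holes; the stones drawn are the pigeons.
To avoid 11 of any one type, the worst case takes at most 10 of each type, or every stone of a type that has fewer than 10.
That gives 5 + 4 + 8 + 8 + 1 + 10 + 5 + 10 + 9 = 60 stones with no type reaching 11.
The next stone forces some type to 11, so 60 + 1 = 61.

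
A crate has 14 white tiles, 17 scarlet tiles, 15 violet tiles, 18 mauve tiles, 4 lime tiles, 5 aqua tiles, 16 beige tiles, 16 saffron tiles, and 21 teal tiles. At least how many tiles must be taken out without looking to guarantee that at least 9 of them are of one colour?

66

Pigeonhole: the 9 colours are the holes; the tiles drawn are the pigeons.
To avoid 9 of any one colour, the worst case takes at most 8 of each colour, or every tile of a colour that has fewer than 8.
That gives 8 + 8 + 8 + 8 + 4 + 5 + 8 + 8 + 8 = 65 tiles with no colour reaching 9.
The next tile forces some colour to 9, so 65 + 1 = 66.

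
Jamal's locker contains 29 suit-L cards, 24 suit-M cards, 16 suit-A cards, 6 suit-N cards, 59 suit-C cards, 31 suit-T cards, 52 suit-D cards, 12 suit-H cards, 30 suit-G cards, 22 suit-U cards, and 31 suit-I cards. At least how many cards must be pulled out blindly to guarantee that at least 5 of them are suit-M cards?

293

In the worst case for collecting suit-M cards, every non-suit-M card comes out first.
There are 29 + 16 + 6 + 59 + 31 + 52 + 12 + 30 + 22 + 31 = 288 non-suit-M cards altogether.
After those, each further card must be suit-M, so 288 + 5 = 293 draws guarantee 5 suit-M cards.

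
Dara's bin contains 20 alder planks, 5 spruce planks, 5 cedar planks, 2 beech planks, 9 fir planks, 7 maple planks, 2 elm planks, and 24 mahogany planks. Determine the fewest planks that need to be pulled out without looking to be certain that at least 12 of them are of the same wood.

Put each drawn plank into a box by wood. The largest draw with every box below 12 takes min(count, 11) from each wood; woods with fewer than 11 contribute all they have.
Σ min(cᵢ, 11) = 11 + 5 + 5 + 2 + 9 + 7 + 2 + 11 = 52.
Draw number 52 + 1 = 53 must push one box to 12.

53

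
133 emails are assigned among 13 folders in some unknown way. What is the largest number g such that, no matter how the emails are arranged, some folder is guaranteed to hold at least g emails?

11

The 13 folders are the holes and the 133 emails are the pigeons.
If every folder held at most 10 emails, the total would be at most 13 × 10 = 130, which is less than 133.
So some folder holds at least ⌈133/13⌉ = 11 emails.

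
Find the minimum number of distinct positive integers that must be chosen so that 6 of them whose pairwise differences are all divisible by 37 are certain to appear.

Integers whose pairwise differences are multiples of 37 are exactly those sharing a remainder mod 37. The 37 residue classes mod 37 are the pigeonholes.
With 185 integers one could put 5 in each residue class and have no class reach 6.
The 186th integer pushes some class to 6, so 37·5 + 1 = 186.

186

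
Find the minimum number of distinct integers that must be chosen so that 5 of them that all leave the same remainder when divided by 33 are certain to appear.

133

By the pigeonhole principle, the 33 residue classes mod 33 are the pigeonholes.
With 132 integers one could put 4 in each residue class and have no class reach 5.
The 133rd integer pushes some class to 5, so 33·4 + 1 = 133.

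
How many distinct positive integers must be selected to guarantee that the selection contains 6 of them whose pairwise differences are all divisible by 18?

Integers whose pairwise differences are multiples of 18 are exactly those sharing a remainder mod 18. By the pigeonhole principle, the 18 residue classes mod 18 are the pigeonholes.
With 90 integers one could put 5 in each residue class and have no class reach 6.
The 91st integer pushes some class to 6, so 18·5 + 1 = 91.

91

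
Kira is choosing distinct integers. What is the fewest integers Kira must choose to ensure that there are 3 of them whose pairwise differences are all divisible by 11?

Integers whose pairwise differences are multiples of 11 are exactly those sharing a remainder mod 11. The 11 residue classes mod 11 are the pigeonholes.
With 22 integers one could put 2 in each residue class and have no class reach 3.
The 23rd integer pushes some class to 3, so 11·2 + 1 = 23.

23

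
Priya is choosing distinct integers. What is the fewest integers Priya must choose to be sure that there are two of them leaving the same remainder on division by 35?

The 35 residue classes mod 35 are the pigeonholes.
With 35 integers one could put 1 in each residue class and have no class reach 2.
The 36th integer pushes some class to 2, so 35·1 + 1 = 36.

36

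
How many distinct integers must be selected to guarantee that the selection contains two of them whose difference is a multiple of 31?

Integers whose pairwise differences are multiples of 31 are exactly those sharing a remainder mod 31. The 31 residue classes mod 31 are the pigeonholes.
With 31 integers one could put 1 in each residue class and have no class reach 2.
The 32nd integer pushes some class to 2, so 31·1 + 1 = 32.

32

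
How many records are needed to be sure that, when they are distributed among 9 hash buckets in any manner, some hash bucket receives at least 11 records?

With 90 records one could put exactly 10 in each of the 9 hash buckets, and no hash bucket would reach 11.
One more record must land in a hash bucket that already has 10, giving it 11.
So 9 × 10 + 1 = 91 records are required.

91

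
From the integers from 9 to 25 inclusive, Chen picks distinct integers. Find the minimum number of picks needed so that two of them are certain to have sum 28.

A set avoiding the sum 28 can contain at most one of each pair {x, 28−x}, plus the 7 elements whose complement lies outside the range or equal to its own complement.
The integers 14, …, 25 (12 of them) are such a set: any two sum to at least 14+15 = 29 > 28.
By the pigeonhole principle, any 13th integer completes one of the 5 pairs, so 13 choices force a sum of 28.

13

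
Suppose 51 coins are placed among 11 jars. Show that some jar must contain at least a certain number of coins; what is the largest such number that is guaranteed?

5

Pigeonhole: the 11 jars are the holes and the 51 coins are the pigeons.
If every jar held at most 4 coins, the total would be at most 11 × 4 = 44, which is less than 51.
So some jar holds at least ⌈51/11⌉ = 5 coins.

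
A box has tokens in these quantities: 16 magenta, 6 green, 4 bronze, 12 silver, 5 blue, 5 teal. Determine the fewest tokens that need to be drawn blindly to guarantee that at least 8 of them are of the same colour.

35

An adversary could hand out at most 7 tokens per colour (4 colours run out sooner): 7 + 6 + 4 + 7 + 5 + 5 = 34 tokens and still no colour has 8.
One more token lands in a colour already at 7, so 35 draws are enough and 34 are not.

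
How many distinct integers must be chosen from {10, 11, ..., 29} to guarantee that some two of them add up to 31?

Two chosen integers sum to 31 exactly when both halves of some pair {x, 31−x} with 10 ≤ x ≤ 31−x ≤ 21 are chosen — 6 such pairs.
The remaining 8 elements (those with no distinct partner in range) can never complete a 31-sum, so the worst case takes all of them and one from each pair: 8 + 6 = 14.
The 15th integer has to be the second member of some pair, so 14 + 1 = 15.

15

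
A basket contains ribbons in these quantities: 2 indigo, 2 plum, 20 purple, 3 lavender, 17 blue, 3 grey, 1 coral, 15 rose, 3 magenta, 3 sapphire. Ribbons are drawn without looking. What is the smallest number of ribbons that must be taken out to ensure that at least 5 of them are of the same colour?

An adversary could hand out at most 4 ribbons per colour (7 colours run out sooner): 2 + 2 + 4 + 3 + 4 + 3 + 1 + 4 + 3 + 3 = 29 ribbons and still no colour has 5.
Pigeonhole: one more ribbon lands in a colour already at 4, so 30 draws are enough and 29 are not.

30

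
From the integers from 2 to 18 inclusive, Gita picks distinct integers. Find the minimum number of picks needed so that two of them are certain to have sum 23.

11

A set avoiding the sum 23 can contain at most one of each pair {x, 23−x}, plus the 3 elements whose complement lies outside the range.
The integers 2, …, 11 (10 of them) are such a set: any two sum to at least 2+3 = 5 and at most 10+11 = 21 < 23.
Any 11th integer completes one of the 7 pairs, so 11 choices force a sum of 23.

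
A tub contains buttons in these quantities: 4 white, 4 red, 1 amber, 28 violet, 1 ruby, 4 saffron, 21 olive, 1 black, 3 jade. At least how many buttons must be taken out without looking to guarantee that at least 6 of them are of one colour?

29

Pigeonhole: the 9 colours are the holes; the buttons drawn are the pigeons.
To avoid 6 of any one colour, the worst case takes at most 5 of each colour, or every button of a colour that has fewer than 5.
That gives 4 + 4 + 1 + 5 + 1 + 4 + 5 + 1 + 3 = 28 buttons with no colour reaching 6.
The next button forces some colour to 6, so 28 + 1 = 29.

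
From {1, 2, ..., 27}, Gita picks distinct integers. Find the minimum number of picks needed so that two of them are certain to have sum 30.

16

A set avoiding the sum 30 can contain at most one of each pair {x, 30−x}, plus the 3 elements whose complement lies outside the range or equal to its own complement.
The integers 1, …, 15 (15 of them) are such a set: any two sum to at least 1+2 = 3 and at most 14+15 = 29 < 30.
Any 16th integer completes one of the 12 pairs, so 16 choices force a sum of 30.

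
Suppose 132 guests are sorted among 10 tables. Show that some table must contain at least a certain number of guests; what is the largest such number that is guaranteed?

By the pigeonhole principle, the 10 tables are the holes and the 132 guests are the pigeons.
If every table held at most 13 guests, the total would be at most 10 × 13 = 130, which is less than 132.
So some table holds at least ⌈132/10⌉ = 14 guests.

14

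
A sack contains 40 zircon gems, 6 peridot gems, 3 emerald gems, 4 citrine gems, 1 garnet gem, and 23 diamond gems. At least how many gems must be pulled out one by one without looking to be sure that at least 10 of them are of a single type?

33

By the pigeonhole principle, put each drawn gem into a box by type. The largest draw with every box below 10 takes min(count, 9) from each type; types with fewer than 9 contribute all they have.
Σ min(cᵢ, 9) = 9 + 6 + 3 + 4 + 1 + 9 = 32.
Draw number 32 + 1 = 33 must push one box to 10.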